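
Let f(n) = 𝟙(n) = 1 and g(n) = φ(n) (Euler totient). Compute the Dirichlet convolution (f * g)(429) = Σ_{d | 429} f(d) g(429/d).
(𝟙 * φ)(429) = 429

Divisors of 429: [1, 3, 11, 13, 33, 39, 143, 429]. For each d | 429:
  d = 1: 𝟙(1) · φ(429/1) = 1 · 240 = 240
  d = 3: 𝟙(3) · φ(429/3) = 1 · 120 = 120
  d = 11: 𝟙(11) · φ(429/11) = 1 · 24 = 24
  d = 13: 𝟙(13) · φ(429/13) = 1 · 20 = 20
  d = 33: 𝟙(33) · φ(429/33) = 1 · 12 = 12
  d = 39: 𝟙(39) · φ(429/39) = 1 · 10 = 10
  d = 143: 𝟙(143) · φ(429/143) = 1 · 2 = 2
  d = 429: 𝟙(429) · φ(429/429) = 1 · 1 = 1
Summing: (𝟙 * φ)(429) = 240 + 120 + 24 + 20 + 12 + 10 + 2 + 1 = 429.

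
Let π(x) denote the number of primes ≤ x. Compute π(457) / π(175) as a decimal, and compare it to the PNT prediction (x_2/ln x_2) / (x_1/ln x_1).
π(457)/π(175) = 88/40 ≈ 2.2000;  PNT prediction ≈ 2.2021.

π(175) = 40 and π(457) = 88, so π(457)/π(175) ≈ 2.2000. The PNT-predicted ratio is (457/ln(457)) / (175/ln(175)) ≈ 2.2021. The two agree to within a few percent, as expected.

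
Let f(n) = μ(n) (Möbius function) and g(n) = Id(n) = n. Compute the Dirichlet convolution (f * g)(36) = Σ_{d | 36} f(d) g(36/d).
(μ * Id)(36) = 12

Divisors of 36: [1, 2, 3, 4, 6, 9, 12, 18, 36]. For each d | 36:
  d = 1: μ(1) · Id(36/1) = 1 · 36 = 36
  d = 2: μ(2) · Id(36/2) = -1 · 18 = -18
  d = 3: μ(3) · Id(36/3) = -1 · 12 = -12
  d = 4: μ(4) · Id(36/4) = 0 · 9 = 0
  d = 6: μ(6) · Id(36/6) = 1 · 6 = 6
  d = 9: μ(9) · Id(36/9) = 0 · 4 = 0
  d = 12: μ(12) · Id(36/12) = 0 · 3 = 0
  d = 18: μ(18) · Id(36/18) = 0 · 2 = 0
  d = 36: μ(36) · Id(36/36) = 0 · 1 = 0
Summing: (μ * Id)(36) = 36 + -18 + -12 + 0 + 6 + 0 + 0 + 0 + 0 = 12.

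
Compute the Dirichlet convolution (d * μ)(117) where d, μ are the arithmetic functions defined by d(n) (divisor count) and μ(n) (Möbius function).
(d * μ)(117) = 1

Divisors of 117: [1, 3, 9, 13, 39, 117]. For each d | 117:
  d = 1: d(1) · μ(117/1) = 1 · 0 = 0
  d = 3: d(3) · μ(117/3) = 2 · 1 = 2
  d = 9: d(9) · μ(117/9) = 3 · -1 = -3
  d = 13: d(13) · μ(117/13) = 2 · 0 = 0
  d = 39: d(39) · μ(117/39) = 4 · -1 = -4
  d = 117: d(117) · μ(117/117) = 6 · 1 = 6
Summing: (d * μ)(117) = 0 + 2 + -3 + 0 + -4 + 6 = 1.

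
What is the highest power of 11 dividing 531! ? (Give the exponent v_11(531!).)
v_11(531!) = 52

Legendre's formula: v_p(n!) = Σ_{k ≥ 1} ⌊n / p^k⌋. For p = 11, n = 531, the terms are:
  ⌊531/11^1⌋ = ⌊531/11⌋ = 48
  ⌊531/11^2⌋ = ⌊531/121⌋ = 4
(the next term ⌊531/11^3⌋ = 0, terminating the sum). Summing: v_11(531!) = 48 + 4 = 52.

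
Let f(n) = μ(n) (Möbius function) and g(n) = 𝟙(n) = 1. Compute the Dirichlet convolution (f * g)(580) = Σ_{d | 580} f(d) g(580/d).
(μ * 𝟙)(580) = 0

Divisors of 580: [1, 2, 4, 5, 10, 20, 29, 58, 116, 145, 290, 580]. For each d | 580:
  d = 1: μ(1) · 𝟙(580/1) = 1 · 1 = 1
  d = 2: μ(2) · 𝟙(580/2) = -1 · 1 = -1
  d = 4: μ(4) · 𝟙(580/4) = 0 · 1 = 0
  d = 5: μ(5) · 𝟙(580/5) = -1 · 1 = -1
  d = 10: μ(10) · 𝟙(580/10) = 1 · 1 = 1
  d = 20: μ(20) · 𝟙(580/20) = 0 · 1 = 0
  d = 29: μ(29) · 𝟙(580/29) = -1 · 1 = -1
  d = 58: μ(58) · 𝟙(580/58) = 1 · 1 = 1
  d = 116: μ(116) · 𝟙(580/116) = 0 · 1 = 0
  d = 145: μ(145) · 𝟙(580/145) = 1 · 1 = 1
  d = 290: μ(290) · 𝟙(580/290) = -1 · 1 = -1
  d = 580: μ(580) · 𝟙(580/580) = 0 · 1 = 0
Summing: (μ * 𝟙)(580) = 1 + -1 + 0 + -1 + 1 + 0 + -1 + 1 + 0 + 1 + -1 + 0 = 0.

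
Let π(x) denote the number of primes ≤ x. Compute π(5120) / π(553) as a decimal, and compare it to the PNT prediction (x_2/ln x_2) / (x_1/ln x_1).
π(5120)/π(553) = 685/101 ≈ 6.7822;  PNT prediction ≈ 6.8460.

π(553) = 101 and π(5120) = 685, so π(5120)/π(553) ≈ 6.7822. The PNT-predicted ratio is (5120/ln(5120)) / (553/ln(553)) ≈ 6.8460. The two agree to within a few percent, as expected.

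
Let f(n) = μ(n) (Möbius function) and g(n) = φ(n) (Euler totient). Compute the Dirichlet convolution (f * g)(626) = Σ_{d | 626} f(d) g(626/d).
(μ * φ)(626) = 0

Divisors of 626: [1, 2, 313, 626]. For each d | 626:
  d = 1: μ(1) · φ(626/1) = 1 · 312 = 312
  d = 2: μ(2) · φ(626/2) = -1 · 312 = -312
  d = 313: μ(313) · φ(626/313) = -1 · 1 = -1
  d = 626: μ(626) · φ(626/626) = 1 · 1 = 1
Summing: (μ * φ)(626) = 312 + -312 + -1 + 1 = 0.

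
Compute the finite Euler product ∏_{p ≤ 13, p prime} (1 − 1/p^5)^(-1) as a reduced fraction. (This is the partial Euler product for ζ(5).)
∏ = 2548391272552125/2457639696903844

The primes p ≤ 13 are [2, 3, 5, 7, 11, 13]. For each prime, (1 − 1/p^5)^(-1) = p^5 / (p^5 − 1). The product is (1 − 1/2^5)^(-1), (1 − 1/3^5)^(-1), (1 − 1/5^5)^(-1), (1 − 1/7^5)^(-1), (1 − 1/11^5)^(-1), (1 − 1/13^5)^(-1) = ∏ p^5 / (p^5 − 1) = 2548391272552125/2457639696903844.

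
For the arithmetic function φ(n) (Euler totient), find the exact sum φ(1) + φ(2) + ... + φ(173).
Σ_{n ≤ 173} φ(n) = 9194

Compute φ(n) for each 1 ≤ n ≤ 173: φ(1) = 1, φ(2) = 1, φ(3) = 2, φ(4) = 2, φ(5) = 4, φ(6) = 2, φ(7) = 6, φ(8) = 4, φ(9) = 6, φ(10) = 4, φ(11) = 10, φ(12) = 4, φ(13) = 12, φ(14) = 6, φ(15) = 8, φ(16) = 8, φ(17) = 16, φ(18) = 6, φ(19) = 18, φ(20) = 8, φ(21) = 12, φ(22) = 10, φ(23) = 22, φ(24) = 8, φ(25) = 20, φ(26) = 12, φ(27) = 18, φ(28) = 12, φ(29) = 28, φ(30) = 8, φ(31) = 30, φ(32) = 16, φ(33) = 20, φ(34) = 16, φ(35) = 24, φ(36) = 12, φ(37) = 36, φ(38) = 18, φ(39) = 24, φ(40) = 16, φ(41) = 40, φ(42) = 12, φ(43) = 42, φ(44) = 20, φ(45) = 24, φ(46) = 22, φ(47) = 46, φ(48) = 16, φ(49) = 42, φ(50) = 20, φ(51) = 32, φ(52) = 24, φ(53) = 52, φ(54) = 18, φ(55) = 40, φ(56) = 24, φ(57) = 36, φ(58) = 28, φ(59) = 58, φ(60) = 16, φ(61) = 60, φ(62) = 30, φ(63) = 36, φ(64) = 32, φ(65) = 48, φ(66) = 20, φ(67) = 66, φ(68) = 32, φ(69) = 44, φ(70) = 24, φ(71) = 70, φ(72) = 24, φ(73) = 72, φ(74) = 36, φ(75) = 40, φ(76) = 36, φ(77) = 60, φ(78) = 24, φ(79) = 78, φ(80) = 32, φ(81) = 54, φ(82) = 40, φ(83) = 82, φ(84) = 24, φ(85) = 64, φ(86) = 42, φ(87) = 56, φ(88) = 40, φ(89) = 88, φ(90) = 24, φ(91) = 72, φ(92) = 44, φ(93) = 60, φ(94) = 46, φ(95) = 72, φ(96) = 32, φ(97) = 96, φ(98) = 42, φ(99) = 60, φ(100) = 40, φ(101) = 100, φ(102) = 32, φ(103) = 102, φ(104) = 48, φ(105) = 48, φ(106) = 52, φ(107) = 106, φ(108) = 36, φ(109) = 108, φ(110) = 40, φ(111) = 72, φ(112) = 48, φ(113) = 112, φ(114) = 36, φ(115) = 88, φ(116) = 56, φ(117) = 72, φ(118) = 58, φ(119) = 96, φ(120) = 32, φ(121) = 110, φ(122) = 60, φ(123) = 80, φ(124) = 60, φ(125) = 100, φ(126) = 36, φ(127) = 126, φ(128) = 64, φ(129) = 84, φ(130) = 48, φ(131) = 130, φ(132) = 40, φ(133) = 108, φ(134) = 66, φ(135) = 72, φ(136) = 64, φ(137) = 136, φ(138) = 44, φ(139) = 138, φ(140) = 48, φ(141) = 92, φ(142) = 70, φ(143) = 120, φ(144) = 48, φ(145) = 112, φ(146) = 72, φ(147) = 84, φ(148) = 72, φ(149) = 148, φ(150) = 40, φ(151) = 150, φ(152) = 72, φ(153) = 96, φ(154) = 60, φ(155) = 120, φ(156) = 48, φ(157) = 156, φ(158) = 78, φ(159) = 104, φ(160) = 64, φ(161) = 132, φ(162) = 54, φ(163) = 162, φ(164) = 80, φ(165) = 80, φ(166) = 82, φ(167) = 166, φ(168) = 48, φ(169) = 156, φ(170) = 64, φ(171) = 108, φ(172) = 84, φ(173) = 172. Summing all 173 values: 9194. (Average order: Σ_{n ≤ x} φ(n) ~ (3/π²) x². For x = 173, (3/π²)·173² ≈ 9097.33.)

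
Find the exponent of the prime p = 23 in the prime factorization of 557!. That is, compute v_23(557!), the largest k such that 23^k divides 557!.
v_23(557!) = 25

Legendre's formula: v_p(n!) = Σ_{k ≥ 1} ⌊n / p^k⌋. For p = 23, n = 557, the terms are:
  ⌊557/23^1⌋ = ⌊557/23⌋ = 24
  ⌊557/23^2⌋ = ⌊557/529⌋ = 1
(the next term ⌊557/23^3⌋ = 0, terminating the sum). Summing: v_23(557!) = 24 + 1 = 25.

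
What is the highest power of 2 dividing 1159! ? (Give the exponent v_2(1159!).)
v_2(1159!) = 1154

Legendre's formula: v_p(n!) = Σ_{k ≥ 1} ⌊n / p^k⌋. For p = 2, n = 1159, the terms are:
  ⌊1159/2^1⌋ = ⌊1159/2⌋ = 579
  ⌊1159/2^2⌋ = ⌊1159/4⌋ = 289
  ⌊1159/2^3⌋ = ⌊1159/8⌋ = 144
  ⌊1159/2^4⌋ = ⌊1159/16⌋ = 72
  ⌊1159/2^5⌋ = ⌊1159/32⌋ = 36
  ⌊1159/2^6⌋ = ⌊1159/64⌋ = 18
  ⌊1159/2^7⌋ = ⌊1159/128⌋ = 9
  ⌊1159/2^8⌋ = ⌊1159/256⌋ = 4
  ⌊1159/2^9⌋ = ⌊1159/512⌋ = 2
  ⌊1159/2^10⌋ = ⌊1159/1024⌋ = 1
(the next term ⌊1159/2^11⌋ = 0, terminating the sum). Summing: v_2(1159!) = 579 + 289 + 144 + 72 + 36 + 18 + 9 + 4 + 2 + 1 = 1154.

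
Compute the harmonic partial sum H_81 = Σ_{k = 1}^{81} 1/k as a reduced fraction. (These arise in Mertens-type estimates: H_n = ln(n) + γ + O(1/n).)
H_81 = 44031838385838021258243173365847173/8845597978580177157715301537899200

Direct summation: H_81 = 1 + 1/2 + ... + 1/81. The least common denominator is lcm(1, ..., 81) = 97301577764381948734868316916891200; over this denominator the numerator is 97301577764381948734868316916891200 + 48650788882190974367434158458445600 + 32433859254793982911622772305630400 + 24325394441095487183717079229222800 + 19460315552876389746973663383378240 + 16216929627396991455811386152815200 + 13900225394911706962124045273841600 + 12162697220547743591858539614611400 + 10811286418264660970540924101876800 + 9730157776438194873486831691689120 + 8845597978580177157715301537899200 + 8108464813698495727905693076407600 + 7484736751106303748836024378222400 + 6950112697455853481062022636920800 + 6486771850958796582324554461126080 + 6081348610273871795929269807305700 + 5723622221434232278521665700993600 + 5405643209132330485270462050938400 + 5121135671809576249203595627204800 + 4865078888219097436743415845844560 + 4633408464970568987374681757947200 + 4422798989290088578857650768949600 + 4230503381060084727602970300734400 + 4054232406849247863952846538203800 + 3892063110575277949394732676675648 + 3742368375553151874418012189111200 + 3603762139421553656846974700625600 + 3475056348727926740531011318460400 + 3355226819461446508098907479892800 + 3243385925479398291162277230563040 + 3138760573044578991447365061835200 + 3040674305136935897964634903652850 + 2948532659526725719238433845966400 + 2861811110717116139260832850496800 + 2780045078982341392424809054768320 + 2702821604566165242635231025469200 + 2629772372010322938780224781537600 + 2560567835904788124601797813602400 + 2494912250368767916278674792740800 + 2432539444109548718371707922922280 + 2373209213765413383777276022363200 + 2316704232485284493687340878973600 + 2262827389869347644996937602718400 + 2211399494645044289428825384474800 + 2162257283652932194108184820375360 + 2115251690530042363801485150367200 + 2070246335412381887975921636529600 + 2027116203424623931976423269101900 + 1985746484987386708874863610548800 + 1946031555287638974697366338337824 + 1907874073811410759507221900331200 + 1871184187776575937209006094555600 + 1835878825743055636506949375790400 + 1801881069710776828423487350312800 + 1769119595716035431543060307579840 + 1737528174363963370265505659230200 + 1707045223936525416401198542401600 + 1677613409730723254049453739946400 + 1649179284142066927709632490116800 + 1621692962739699145581138615281520 + 1595107832202982766145382244539200 + 1569380286522289495723682530917600 + 1544469488323522995791560585982400 + 1520337152568467948982317451826425 + 1496947350221260749767204875644480 + 1474266329763362859619216922983200 + 1452262354692267891565198759953600 + 1430905555358558069630416425248400 + 1410167793686694909200990100244800 + 1390022539491170696212404527384160 + 1370444757244816179364342491787200 + 1351410802283082621317615512734600 + 1332898325539478749792716670094400 + 1314886186005161469390112390768800 + 1297354370191759316464910892225216 + 1280283917952394062300898906801200 + 1263656854082882451102185933985600 + 1247456125184383958139337396370400 + 1231665541321290490314788821732800 + 1216269722054774359185853961461140 + 1201254046473851218948991566875200 = 484350222244218233840674907024318903, so H_81 = 484350222244218233840674907024318903/97301577764381948734868316916891200; reducing by gcd(484350222244218233840674907024318903, 97301577764381948734868316916891200) = 11 gives 44031838385838021258243173365847173/8845597978580177157715301537899200 ≈ 4.97782. (The PNT-adjacent estimate ln(81) + γ ≈ 4.97166 matches within O(1/n).)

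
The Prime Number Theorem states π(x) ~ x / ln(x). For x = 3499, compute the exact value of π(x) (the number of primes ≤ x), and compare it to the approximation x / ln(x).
π(3499) = 489;  x/ln(x) ≈ 428.79;  relative error ≈ 12.31%.

Directly count primes up to 3499: π(3499) = 489. The PNT approximation gives 3499/ln(3499) ≈ 3499/8.16023 ≈ 428.79. Relative error (π(x) − x/ln(x)) / π(x) ≈ 12.31%; the approximation is known to undercount slightly (Li(x) is a better estimate).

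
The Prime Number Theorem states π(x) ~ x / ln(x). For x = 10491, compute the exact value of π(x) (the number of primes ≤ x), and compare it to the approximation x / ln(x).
π(10491) = 1283;  x/ln(x) ≈ 1133.15;  relative error ≈ 11.68%.

Directly count primes up to 10491: π(10491) = 1283. The PNT approximation gives 10491/ln(10491) ≈ 10491/9.25827 ≈ 1133.15. Relative error (π(x) − x/ln(x)) / π(x) ≈ 11.68%; the approximation is known to undercount slightly (Li(x) is a better estimate).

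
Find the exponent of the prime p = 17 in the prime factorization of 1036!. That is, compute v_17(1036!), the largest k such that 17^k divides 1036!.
v_17(1036!) = 63

Legendre's formula: v_p(n!) = Σ_{k ≥ 1} ⌊n / p^k⌋. For p = 17, n = 1036, the terms are:
  ⌊1036/17^1⌋ = ⌊1036/17⌋ = 60
  ⌊1036/17^2⌋ = ⌊1036/289⌋ = 3
(the next term ⌊1036/17^3⌋ = 0, terminating the sum). Summing: v_17(1036!) = 60 + 3 = 63.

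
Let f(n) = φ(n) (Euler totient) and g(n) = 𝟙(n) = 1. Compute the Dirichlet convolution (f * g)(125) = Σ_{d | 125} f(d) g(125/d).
(φ * 𝟙)(125) = 125

Divisors of 125: [1, 5, 25, 125]. For each d | 125:
  d = 1: φ(1) · 𝟙(125/1) = 1 · 1 = 1
  d = 5: φ(5) · 𝟙(125/5) = 4 · 1 = 4
  d = 25: φ(25) · 𝟙(125/25) = 20 · 1 = 20
  d = 125: φ(125) · 𝟙(125/125) = 100 · 1 = 100
Summing: (φ * 𝟙)(125) = 1 + 4 + 20 + 100 = 125.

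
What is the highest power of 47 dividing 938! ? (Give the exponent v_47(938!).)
v_47(938!) = 19

Legendre's formula: v_p(n!) = Σ_{k ≥ 1} ⌊n / p^k⌋. For p = 47, n = 938, the terms are:
  ⌊938/47^1⌋ = ⌊938/47⌋ = 19
(the next term ⌊938/47^2⌋ = 0, terminating the sum). Summing: v_47(938!) = 19 = 19.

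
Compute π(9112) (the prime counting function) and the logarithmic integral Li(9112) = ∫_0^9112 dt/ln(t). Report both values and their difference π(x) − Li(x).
π(9112) = 1130;  Li(9112) ≈ 1149.24;  π(x) − Li(x) ≈ -19.24.

Direct count of primes ≤ 9112 gives π(9112) = 1130. Numerical evaluation of the logarithmic integral gives Li(9112) ≈ 1149.24. The difference π(x) − Li(x) ≈ -19.24 is typically negative for small/moderate x (Li(x) overestimates), though Littlewood's theorem shows this sign changes infinitely often.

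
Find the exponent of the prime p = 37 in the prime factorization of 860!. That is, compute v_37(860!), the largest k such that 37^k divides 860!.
v_37(860!) = 23

Legendre's formula: v_p(n!) = Σ_{k ≥ 1} ⌊n / p^k⌋. For p = 37, n = 860, the terms are:
  ⌊860/37^1⌋ = ⌊860/37⌋ = 23
(the next term ⌊860/37^2⌋ = 0, terminating the sum). Summing: v_37(860!) = 23 = 23.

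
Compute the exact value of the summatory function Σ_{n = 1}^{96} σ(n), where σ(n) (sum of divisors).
Σ_{n ≤ 96} σ(n) = 7657

Compute σ(n) for each 1 ≤ n ≤ 96: σ(1) = 1, σ(2) = 3, σ(3) = 4, σ(4) = 7, σ(5) = 6, σ(6) = 12, σ(7) = 8, σ(8) = 15, σ(9) = 13, σ(10) = 18, σ(11) = 12, σ(12) = 28, σ(13) = 14, σ(14) = 24, σ(15) = 24, σ(16) = 31, σ(17) = 18, σ(18) = 39, σ(19) = 20, σ(20) = 42, σ(21) = 32, σ(22) = 36, σ(23) = 24, σ(24) = 60, σ(25) = 31, σ(26) = 42, σ(27) = 40, σ(28) = 56, σ(29) = 30, σ(30) = 72, σ(31) = 32, σ(32) = 63, σ(33) = 48, σ(34) = 54, σ(35) = 48, σ(36) = 91, σ(37) = 38, σ(38) = 60, σ(39) = 56, σ(40) = 90, σ(41) = 42, σ(42) = 96, σ(43) = 44, σ(44) = 84, σ(45) = 78, σ(46) = 72, σ(47) = 48, σ(48) = 124, σ(49) = 57, σ(50) = 93, σ(51) = 72, σ(52) = 98, σ(53) = 54, σ(54) = 120, σ(55) = 72, σ(56) = 120, σ(57) = 80, σ(58) = 90, σ(59) = 60, σ(60) = 168, σ(61) = 62, σ(62) = 96, σ(63) = 104, σ(64) = 127, σ(65) = 84, σ(66) = 144, σ(67) = 68, σ(68) = 126, σ(69) = 96, σ(70) = 144, σ(71) = 72, σ(72) = 195, σ(73) = 74, σ(74) = 114, σ(75) = 124, σ(76) = 140, σ(77) = 96, σ(78) = 168, σ(79) = 80, σ(80) = 186, σ(81) = 121, σ(82) = 126, σ(83) = 84, σ(84) = 224, σ(85) = 108, σ(86) = 132, σ(87) = 120, σ(88) = 180, σ(89) = 90, σ(90) = 234, σ(91) = 112, σ(92) = 168, σ(93) = 128, σ(94) = 144, σ(95) = 120, σ(96) = 252. Summing all 96 values: 7657. (Average order: Σ_{n ≤ x} σ(n) ~ (π²/12) x². For x = 96, (π²/12)·96² ≈ 7579.86.)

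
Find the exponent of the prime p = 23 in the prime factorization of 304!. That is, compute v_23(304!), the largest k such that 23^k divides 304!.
v_23(304!) = 13

Legendre's formula: v_p(n!) = Σ_{k ≥ 1} ⌊n / p^k⌋. For p = 23, n = 304, the terms are:
  ⌊304/23^1⌋ = ⌊304/23⌋ = 13
(the next term ⌊304/23^2⌋ = 0, terminating the sum). Summing: v_23(304!) = 13 = 13.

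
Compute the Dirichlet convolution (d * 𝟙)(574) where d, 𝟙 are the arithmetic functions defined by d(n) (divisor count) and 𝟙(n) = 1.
(d * 𝟙)(574) = 27

Divisors of 574: [1, 2, 7, 14, 41, 82, 287, 574]. For each d | 574:
  d = 1: d(1) · 𝟙(574/1) = 1 · 1 = 1
  d = 2: d(2) · 𝟙(574/2) = 2 · 1 = 2
  d = 7: d(7) · 𝟙(574/7) = 2 · 1 = 2
  d = 14: d(14) · 𝟙(574/14) = 4 · 1 = 4
  d = 41: d(41) · 𝟙(574/41) = 2 · 1 = 2
  d = 82: d(82) · 𝟙(574/82) = 4 · 1 = 4
  d = 287: d(287) · 𝟙(574/287) = 4 · 1 = 4
  d = 574: d(574) · 𝟙(574/574) = 8 · 1 = 8
Summing: (d * 𝟙)(574) = 1 + 2 + 2 + 4 + 2 + 4 + 4 + 8 = 27.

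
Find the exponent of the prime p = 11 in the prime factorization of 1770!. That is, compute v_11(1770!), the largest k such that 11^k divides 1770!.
v_11(1770!) = 175

Legendre's formula: v_p(n!) = Σ_{k ≥ 1} ⌊n / p^k⌋. For p = 11, n = 1770, the terms are:
  ⌊1770/11^1⌋ = ⌊1770/11⌋ = 160
  ⌊1770/11^2⌋ = ⌊1770/121⌋ = 14
  ⌊1770/11^3⌋ = ⌊1770/1331⌋ = 1
(the next term ⌊1770/11^4⌋ = 0, terminating the sum). Summing: v_11(1770!) = 160 + 14 + 1 = 175.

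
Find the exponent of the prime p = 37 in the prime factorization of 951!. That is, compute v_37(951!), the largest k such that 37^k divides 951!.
v_37(951!) = 25

Legendre's formula: v_p(n!) = Σ_{k ≥ 1} ⌊n / p^k⌋. For p = 37, n = 951, the terms are:
  ⌊951/37^1⌋ = ⌊951/37⌋ = 25
(the next term ⌊951/37^2⌋ = 0, terminating the sum). Summing: v_37(951!) = 25 = 25.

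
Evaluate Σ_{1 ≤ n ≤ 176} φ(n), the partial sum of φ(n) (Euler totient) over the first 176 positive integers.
Σ_{n ≤ 176} φ(n) = 9450

Compute φ(n) for each 1 ≤ n ≤ 176: φ(1) = 1, φ(2) = 1, φ(3) = 2, φ(4) = 2, φ(5) = 4, φ(6) = 2, φ(7) = 6, φ(8) = 4, φ(9) = 6, φ(10) = 4, φ(11) = 10, φ(12) = 4, φ(13) = 12, φ(14) = 6, φ(15) = 8, φ(16) = 8, φ(17) = 16, φ(18) = 6, φ(19) = 18, φ(20) = 8, φ(21) = 12, φ(22) = 10, φ(23) = 22, φ(24) = 8, φ(25) = 20, φ(26) = 12, φ(27) = 18, φ(28) = 12, φ(29) = 28, φ(30) = 8, φ(31) = 30, φ(32) = 16, φ(33) = 20, φ(34) = 16, φ(35) = 24, φ(36) = 12, φ(37) = 36, φ(38) = 18, φ(39) = 24, φ(40) = 16, φ(41) = 40, φ(42) = 12, φ(43) = 42, φ(44) = 20, φ(45) = 24, φ(46) = 22, φ(47) = 46, φ(48) = 16, φ(49) = 42, φ(50) = 20, φ(51) = 32, φ(52) = 24, φ(53) = 52, φ(54) = 18, φ(55) = 40, φ(56) = 24, φ(57) = 36, φ(58) = 28, φ(59) = 58, φ(60) = 16, φ(61) = 60, φ(62) = 30, φ(63) = 36, φ(64) = 32, φ(65) = 48, φ(66) = 20, φ(67) = 66, φ(68) = 32, φ(69) = 44, φ(70) = 24, φ(71) = 70, φ(72) = 24, φ(73) = 72, φ(74) = 36, φ(75) = 40, φ(76) = 36, φ(77) = 60, φ(78) = 24, φ(79) = 78, φ(80) = 32, φ(81) = 54, φ(82) = 40, φ(83) = 82, φ(84) = 24, φ(85) = 64, φ(86) = 42, φ(87) = 56, φ(88) = 40, φ(89) = 88, φ(90) = 24, φ(91) = 72, φ(92) = 44, φ(93) = 60, φ(94) = 46, φ(95) = 72, φ(96) = 32, φ(97) = 96, φ(98) = 42, φ(99) = 60, φ(100) = 40, φ(101) = 100, φ(102) = 32, φ(103) = 102, φ(104) = 48, φ(105) = 48, φ(106) = 52, φ(107) = 106, φ(108) = 36, φ(109) = 108, φ(110) = 40, φ(111) = 72, φ(112) = 48, φ(113) = 112, φ(114) = 36, φ(115) = 88, φ(116) = 56, φ(117) = 72, φ(118) = 58, φ(119) = 96, φ(120) = 32, φ(121) = 110, φ(122) = 60, φ(123) = 80, φ(124) = 60, φ(125) = 100, φ(126) = 36, φ(127) = 126, φ(128) = 64, φ(129) = 84, φ(130) = 48, φ(131) = 130, φ(132) = 40, φ(133) = 108, φ(134) = 66, φ(135) = 72, φ(136) = 64, φ(137) = 136, φ(138) = 44, φ(139) = 138, φ(140) = 48, φ(141) = 92, φ(142) = 70, φ(143) = 120, φ(144) = 48, φ(145) = 112, φ(146) = 72, φ(147) = 84, φ(148) = 72, φ(149) = 148, φ(150) = 40, φ(151) = 150, φ(152) = 72, φ(153) = 96, φ(154) = 60, φ(155) = 120, φ(156) = 48, φ(157) = 156, φ(158) = 78, φ(159) = 104, φ(160) = 64, φ(161) = 132, φ(162) = 54, φ(163) = 162, φ(164) = 80, φ(165) = 80, φ(166) = 82, φ(167) = 166, φ(168) = 48, φ(169) = 156, φ(170) = 64, φ(171) = 108, φ(172) = 84, φ(173) = 172, φ(174) = 56, φ(175) = 120, φ(176) = 80. Summing all 176 values: 9450. (Average order: Σ_{n ≤ x} φ(n) ~ (3/π²) x². For x = 176, (3/π²)·176² ≈ 9415.57.)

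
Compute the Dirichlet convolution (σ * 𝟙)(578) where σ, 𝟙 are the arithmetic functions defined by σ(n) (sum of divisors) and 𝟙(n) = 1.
(σ * 𝟙)(578) = 1304

Divisors of 578: [1, 2, 17, 34, 289, 578]. For each d | 578:
  d = 1: σ(1) · 𝟙(578/1) = 1 · 1 = 1
  d = 2: σ(2) · 𝟙(578/2) = 3 · 1 = 3
  d = 17: σ(17) · 𝟙(578/17) = 18 · 1 = 18
  d = 34: σ(34) · 𝟙(578/34) = 54 · 1 = 54
  d = 289: σ(289) · 𝟙(578/289) = 307 · 1 = 307
  d = 578: σ(578) · 𝟙(578/578) = 921 · 1 = 921
Summing: (σ * 𝟙)(578) = 1 + 3 + 18 + 54 + 307 + 921 = 1304.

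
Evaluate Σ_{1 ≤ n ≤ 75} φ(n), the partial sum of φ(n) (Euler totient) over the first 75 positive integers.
Σ_{n ≤ 75} φ(n) = 1736

Compute φ(n) for each 1 ≤ n ≤ 75: φ(1) = 1, φ(2) = 1, φ(3) = 2, φ(4) = 2, φ(5) = 4, φ(6) = 2, φ(7) = 6, φ(8) = 4, φ(9) = 6, φ(10) = 4, φ(11) = 10, φ(12) = 4, φ(13) = 12, φ(14) = 6, φ(15) = 8, φ(16) = 8, φ(17) = 16, φ(18) = 6, φ(19) = 18, φ(20) = 8, φ(21) = 12, φ(22) = 10, φ(23) = 22, φ(24) = 8, φ(25) = 20, φ(26) = 12, φ(27) = 18, φ(28) = 12, φ(29) = 28, φ(30) = 8, φ(31) = 30, φ(32) = 16, φ(33) = 20, φ(34) = 16, φ(35) = 24, φ(36) = 12, φ(37) = 36, φ(38) = 18, φ(39) = 24, φ(40) = 16, φ(41) = 40, φ(42) = 12, φ(43) = 42, φ(44) = 20, φ(45) = 24, φ(46) = 22, φ(47) = 46, φ(48) = 16, φ(49) = 42, φ(50) = 20, φ(51) = 32, φ(52) = 24, φ(53) = 52, φ(54) = 18, φ(55) = 40, φ(56) = 24, φ(57) = 36, φ(58) = 28, φ(59) = 58, φ(60) = 16, φ(61) = 60, φ(62) = 30, φ(63) = 36, φ(64) = 32, φ(65) = 48, φ(66) = 20, φ(67) = 66, φ(68) = 32, φ(69) = 44, φ(70) = 24, φ(71) = 70, φ(72) = 24, φ(73) = 72, φ(74) = 36, φ(75) = 40. Summing all 75 values: 1736. (Average order: Σ_{n ≤ x} φ(n) ~ (3/π²) x². For x = 75, (3/π²)·75² ≈ 1709.79.)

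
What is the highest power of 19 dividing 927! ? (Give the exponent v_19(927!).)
v_19(927!) = 50

Legendre's formula: v_p(n!) = Σ_{k ≥ 1} ⌊n / p^k⌋. For p = 19, n = 927, the terms are:
  ⌊927/19^1⌋ = ⌊927/19⌋ = 48
  ⌊927/19^2⌋ = ⌊927/361⌋ = 2
(the next term ⌊927/19^3⌋ = 0, terminating the sum). Summing: v_19(927!) = 48 + 2 = 50.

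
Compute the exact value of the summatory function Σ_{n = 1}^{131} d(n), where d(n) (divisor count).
Σ_{n ≤ 131} d(n) = 659

Compute d(n) for each 1 ≤ n ≤ 131: d(1) = 1, d(2) = 2, d(3) = 2, d(4) = 3, d(5) = 2, d(6) = 4, d(7) = 2, d(8) = 4, d(9) = 3, d(10) = 4, d(11) = 2, d(12) = 6, d(13) = 2, d(14) = 4, d(15) = 4, d(16) = 5, d(17) = 2, d(18) = 6, d(19) = 2, d(20) = 6, d(21) = 4, d(22) = 4, d(23) = 2, d(24) = 8, d(25) = 3, d(26) = 4, d(27) = 4, d(28) = 6, d(29) = 2, d(30) = 8, d(31) = 2, d(32) = 6, d(33) = 4, d(34) = 4, d(35) = 4, d(36) = 9, d(37) = 2, d(38) = 4, d(39) = 4, d(40) = 8, d(41) = 2, d(42) = 8, d(43) = 2, d(44) = 6, d(45) = 6, d(46) = 4, d(47) = 2, d(48) = 10, d(49) = 3, d(50) = 6, d(51) = 4, d(52) = 6, d(53) = 2, d(54) = 8, d(55) = 4, d(56) = 8, d(57) = 4, d(58) = 4, d(59) = 2, d(60) = 12, d(61) = 2, d(62) = 4, d(63) = 6, d(64) = 7, d(65) = 4, d(66) = 8, d(67) = 2, d(68) = 6, d(69) = 4, d(70) = 8, d(71) = 2, d(72) = 12, d(73) = 2, d(74) = 4, d(75) = 6, d(76) = 6, d(77) = 4, d(78) = 8, d(79) = 2, d(80) = 10, d(81) = 5, d(82) = 4, d(83) = 2, d(84) = 12, d(85) = 4, d(86) = 4, d(87) = 4, d(88) = 8, d(89) = 2, d(90) = 12, d(91) = 4, d(92) = 6, d(93) = 4, d(94) = 4, d(95) = 4, d(96) = 12, d(97) = 2, d(98) = 6, d(99) = 6, d(100) = 9, d(101) = 2, d(102) = 8, d(103) = 2, d(104) = 8, d(105) = 8, d(106) = 4, d(107) = 2, d(108) = 12, d(109) = 2, d(110) = 8, d(111) = 4, d(112) = 10, d(113) = 2, d(114) = 8, d(115) = 4, d(116) = 6, d(117) = 6, d(118) = 4, d(119) = 4, d(120) = 16, d(121) = 3, d(122) = 4, d(123) = 4, d(124) = 6, d(125) = 4, d(126) = 12, d(127) = 2, d(128) = 8, d(129) = 4, d(130) = 8, d(131) = 2. Summing all 131 values: 659. (Dirichlet's divisor formula: Σ_{n ≤ x} d(n) = x ln(x) + (2γ − 1) x + O(√x). For x = 131, the asymptotic estimate is ≈ 658.88.)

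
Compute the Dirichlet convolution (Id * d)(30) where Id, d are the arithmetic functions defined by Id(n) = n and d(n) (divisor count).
(Id * d)(30) = 140

Divisors of 30: [1, 2, 3, 5, 6, 10, 15, 30]. For each d | 30:
  d = 1: Id(1) · d(30/1) = 1 · 8 = 8
  d = 2: Id(2) · d(30/2) = 2 · 4 = 8
  d = 3: Id(3) · d(30/3) = 3 · 4 = 12
  d = 5: Id(5) · d(30/5) = 5 · 4 = 20
  d = 6: Id(6) · d(30/6) = 6 · 2 = 12
  d = 10: Id(10) · d(30/10) = 10 · 2 = 20
  d = 15: Id(15) · d(30/15) = 15 · 2 = 30
  d = 30: Id(30) · d(30/30) = 30 · 1 = 30
Summing: (Id * d)(30) = 8 + 8 + 12 + 20 + 12 + 20 + 30 + 30 = 140.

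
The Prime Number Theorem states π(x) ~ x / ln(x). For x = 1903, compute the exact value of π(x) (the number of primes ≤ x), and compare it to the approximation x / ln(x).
π(1903) = 291;  x/ln(x) ≈ 252.01;  relative error ≈ 13.40%.

Directly count primes up to 1903: π(1903) = 291. The PNT approximation gives 1903/ln(1903) ≈ 1903/7.55119 ≈ 252.01. Relative error (π(x) − x/ln(x)) / π(x) ≈ 13.40%; the approximation is known to undercount slightly (Li(x) is a better estimate).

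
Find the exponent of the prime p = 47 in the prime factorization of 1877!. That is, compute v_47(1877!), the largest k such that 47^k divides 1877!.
v_47(1877!) = 39

Legendre's formula: v_p(n!) = Σ_{k ≥ 1} ⌊n / p^k⌋. For p = 47, n = 1877, the terms are:
  ⌊1877/47^1⌋ = ⌊1877/47⌋ = 39
(the next term ⌊1877/47^2⌋ = 0, terminating the sum). Summing: v_47(1877!) = 39 = 39.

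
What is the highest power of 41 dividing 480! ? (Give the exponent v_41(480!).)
v_41(480!) = 11

Legendre's formula: v_p(n!) = Σ_{k ≥ 1} ⌊n / p^k⌋. For p = 41, n = 480, the terms are:
  ⌊480/41^1⌋ = ⌊480/41⌋ = 11
(the next term ⌊480/41^2⌋ = 0, terminating the sum). Summing: v_41(480!) = 11 = 11.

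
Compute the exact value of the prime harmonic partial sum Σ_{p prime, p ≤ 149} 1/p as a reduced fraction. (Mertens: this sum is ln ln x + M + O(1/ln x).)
Σ 1/p = 2815015614437565820654021455954100101477639621972021569177/1492182350939279320058875736615841068547583863326864530410

π(149) = 35, so the primes ≤ 149 are [2, 3, 5, 7, 11, 13, 17, 19, 23, 29, 31, 37, 41, 43, 47, 53, 59, 61, 67, 71, 73, 79, 83, 89, 97, 101, 103, 107, 109, 113, 127, 131, 137, 139, 149]. Summing 1/p over these primes: 2815015614437565820654021455954100101477639621972021569177/1492182350939279320058875736615841068547583863326864530410 ≈ 1.8865. Mertens estimate ln ln(149) + 0.2615 ≈ 1.8717.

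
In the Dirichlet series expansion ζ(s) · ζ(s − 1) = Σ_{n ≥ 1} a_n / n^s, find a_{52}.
σ(52) = 98

In the product (Σ m^0/m^s)(Σ k / k^s) = Σ (Σ_{d | n} d) / n^s, the coefficient of 1/n^s is σ(n) = Σ_{d | n} d. For n = 52, divisors are [1, 2, 4, 13, 26, 52]; summing: σ(52) = 98.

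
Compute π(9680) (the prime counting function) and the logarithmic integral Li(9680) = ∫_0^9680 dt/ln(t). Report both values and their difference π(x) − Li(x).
π(9680) = 1195;  Li(9680) ≈ 1211.33;  π(x) − Li(x) ≈ -16.33.

Direct count of primes ≤ 9680 gives π(9680) = 1195. Numerical evaluation of the logarithmic integral gives Li(9680) ≈ 1211.33. The difference π(x) − Li(x) ≈ -16.33 is typically negative for small/moderate x (Li(x) overestimates), though Littlewood's theorem shows this sign changes infinitely often.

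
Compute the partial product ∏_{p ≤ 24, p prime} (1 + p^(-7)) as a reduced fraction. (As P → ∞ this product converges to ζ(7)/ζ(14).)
∏ = 1213055423679013780431254747580653474818754487990016/1203084832226034935165248483197620256588271403484375

The primes p ≤ 24 are [2, 3, 5, 7, 11, 13, 17, 19, 23]. For each, (1 + 1/p^7) = (p^7 + 1)/p^7. Multiplying these fractions over p ∈ [2, 3, 5, 7, 11, 13, 17, 19, 23] gives 1213055423679013780431254747580653474818754487990016/1203084832226034935165248483197620256588271403484375. (In the limit P → ∞ this tends to ζ(7)/ζ(14).)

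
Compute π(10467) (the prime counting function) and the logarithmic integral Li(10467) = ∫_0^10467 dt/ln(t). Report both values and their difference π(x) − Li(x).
π(10467) = 1281;  Li(10467) ≈ 1296.71;  π(x) − Li(x) ≈ -15.71.

Direct count of primes ≤ 10467 gives π(10467) = 1281. Numerical evaluation of the logarithmic integral gives Li(10467) ≈ 1296.71. The difference π(x) − Li(x) ≈ -15.71 is typically negative for small/moderate x (Li(x) overestimates), though Littlewood's theorem shows this sign changes infinitely often.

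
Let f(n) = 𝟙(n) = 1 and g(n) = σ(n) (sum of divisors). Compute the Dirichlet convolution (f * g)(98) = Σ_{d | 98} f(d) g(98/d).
(𝟙 * σ)(98) = 264

Divisors of 98: [1, 2, 7, 14, 49, 98]. For each d | 98:
  d = 1: 𝟙(1) · σ(98/1) = 1 · 171 = 171
  d = 2: 𝟙(2) · σ(98/2) = 1 · 57 = 57
  d = 7: 𝟙(7) · σ(98/7) = 1 · 24 = 24
  d = 14: 𝟙(14) · σ(98/14) = 1 · 8 = 8
  d = 49: 𝟙(49) · σ(98/49) = 1 · 3 = 3
  d = 98: 𝟙(98) · σ(98/98) = 1 · 1 = 1
Summing: (𝟙 * σ)(98) = 171 + 57 + 24 + 8 + 3 + 1 = 264.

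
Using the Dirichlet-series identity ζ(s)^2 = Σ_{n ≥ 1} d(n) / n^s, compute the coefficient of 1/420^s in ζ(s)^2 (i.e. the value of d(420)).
d(420) = 24

ζ(s)^2 = (Σ 1/m^s)(Σ 1/k^s). The coefficient of 1/n^s in the product is the number of ordered pairs (m, k) with mk = n, which equals d(n). For n = 420, divisors are [1, 2, 3, 4, 5, 6, 7, 10, 12, 14, 15, 20, 21, 28, 30, 35, 42, 60, 70, 84, 105, 140, 210, 420], so d(420) = 24.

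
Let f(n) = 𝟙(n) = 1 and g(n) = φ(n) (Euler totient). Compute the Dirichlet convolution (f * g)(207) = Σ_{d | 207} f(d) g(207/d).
(𝟙 * φ)(207) = 207

Divisors of 207: [1, 3, 9, 23, 69, 207]. For each d | 207:
  d = 1: 𝟙(1) · φ(207/1) = 1 · 132 = 132
  d = 3: 𝟙(3) · φ(207/3) = 1 · 44 = 44
  d = 9: 𝟙(9) · φ(207/9) = 1 · 22 = 22
  d = 23: 𝟙(23) · φ(207/23) = 1 · 6 = 6
  d = 69: 𝟙(69) · φ(207/69) = 1 · 2 = 2
  d = 207: 𝟙(207) · φ(207/207) = 1 · 1 = 1
Summing: (𝟙 * φ)(207) = 132 + 44 + 22 + 6 + 2 + 1 = 207.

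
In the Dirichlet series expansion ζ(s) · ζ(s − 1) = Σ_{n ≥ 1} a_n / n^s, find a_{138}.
σ(138) = 288

In the product (Σ m^0/m^s)(Σ k / k^s) = Σ (Σ_{d | n} d) / n^s, the coefficient of 1/n^s is σ(n) = Σ_{d | n} d. For n = 138, divisors are [1, 2, 3, 6, 23, 46, 69, 138]; summing: σ(138) = 288.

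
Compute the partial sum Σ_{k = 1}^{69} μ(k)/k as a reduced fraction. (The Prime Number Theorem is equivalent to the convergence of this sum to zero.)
Σ μ(k)/k = 62016792506357023374451/3929160775540133527939545

Values of μ(k) for 1 ≤ k ≤ 69: μ(1) = 1, μ(2) = -1, μ(3) = -1, μ(5) = -1, μ(6) = 1, μ(7) = -1, μ(10) = 1, μ(11) = -1, μ(13) = -1, μ(14) = 1, μ(15) = 1, μ(17) = -1, μ(19) = -1, μ(21) = 1, μ(22) = 1, μ(23) = -1, μ(26) = 1, μ(29) = -1, μ(30) = -1, μ(31) = -1, μ(33) = 1, μ(34) = 1, μ(35) = 1, μ(37) = -1, μ(38) = 1, μ(39) = 1, μ(41) = -1, μ(42) = -1, μ(43) = -1, μ(46) = 1, μ(47) = -1, μ(51) = 1, μ(53) = -1, μ(55) = 1, μ(57) = 1, μ(58) = 1, μ(59) = -1, μ(61) = -1, μ(62) = 1, μ(65) = 1, μ(66) = -1, μ(67) = -1, μ(69) = 1, with μ = 0 on non-squarefree integers. Summing μ(k)/k for k where μ(k) ≠ 0 gives 62016792506357023374451/3929160775540133527939545 ≈ 0.0158. (PNT ⟺ this sum → 0 as n → ∞.)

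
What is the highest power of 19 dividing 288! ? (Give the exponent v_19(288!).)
v_19(288!) = 15

Legendre's formula: v_p(n!) = Σ_{k ≥ 1} ⌊n / p^k⌋. For p = 19, n = 288, the terms are:
  ⌊288/19^1⌋ = ⌊288/19⌋ = 15
(the next term ⌊288/19^2⌋ = 0, terminating the sum). Summing: v_19(288!) = 15 = 15.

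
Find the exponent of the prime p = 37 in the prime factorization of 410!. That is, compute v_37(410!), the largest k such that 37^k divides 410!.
v_37(410!) = 11

Legendre's formula: v_p(n!) = Σ_{k ≥ 1} ⌊n / p^k⌋. For p = 37, n = 410, the terms are:
  ⌊410/37^1⌋ = ⌊410/37⌋ = 11
(the next term ⌊410/37^2⌋ = 0, terminating the sum). Summing: v_37(410!) = 11 = 11.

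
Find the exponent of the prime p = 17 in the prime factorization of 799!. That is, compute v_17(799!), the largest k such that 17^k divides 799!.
v_17(799!) = 49

Legendre's formula: v_p(n!) = Σ_{k ≥ 1} ⌊n / p^k⌋. For p = 17, n = 799, the terms are:
  ⌊799/17^1⌋ = ⌊799/17⌋ = 47
  ⌊799/17^2⌋ = ⌊799/289⌋ = 2
(the next term ⌊799/17^3⌋ = 0, terminating the sum). Summing: v_17(799!) = 47 + 2 = 49.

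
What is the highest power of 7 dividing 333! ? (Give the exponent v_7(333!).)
v_7(333!) = 53

Legendre's formula: v_p(n!) = Σ_{k ≥ 1} ⌊n / p^k⌋. For p = 7, n = 333, the terms are:
  ⌊333/7^1⌋ = ⌊333/7⌋ = 47
  ⌊333/7^2⌋ = ⌊333/49⌋ = 6
(the next term ⌊333/7^3⌋ = 0, terminating the sum). Summing: v_7(333!) = 47 + 6 = 53.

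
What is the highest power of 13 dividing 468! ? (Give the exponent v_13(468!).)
v_13(468!) = 38

Legendre's formula: v_p(n!) = Σ_{k ≥ 1} ⌊n / p^k⌋. For p = 13, n = 468, the terms are:
  ⌊468/13^1⌋ = ⌊468/13⌋ = 36
  ⌊468/13^2⌋ = ⌊468/169⌋ = 2
(the next term ⌊468/13^3⌋ = 0, terminating the sum). Summing: v_13(468!) = 36 + 2 = 38.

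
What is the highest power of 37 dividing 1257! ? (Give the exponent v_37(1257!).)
v_37(1257!) = 33

Legendre's formula: v_p(n!) = Σ_{k ≥ 1} ⌊n / p^k⌋. For p = 37, n = 1257, the terms are:
  ⌊1257/37^1⌋ = ⌊1257/37⌋ = 33
(the next term ⌊1257/37^2⌋ = 0, terminating the sum). Summing: v_37(1257!) = 33 = 33.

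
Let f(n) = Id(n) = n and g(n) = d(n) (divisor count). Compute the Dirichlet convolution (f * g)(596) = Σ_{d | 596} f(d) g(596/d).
(Id * d)(596) = 1661

Divisors of 596: [1, 2, 4, 149, 298, 596]. For each d | 596:
  d = 1: Id(1) · d(596/1) = 1 · 6 = 6
  d = 2: Id(2) · d(596/2) = 2 · 4 = 8
  d = 4: Id(4) · d(596/4) = 4 · 2 = 8
  d = 149: Id(149) · d(596/149) = 149 · 3 = 447
  d = 298: Id(298) · d(596/298) = 298 · 2 = 596
  d = 596: Id(596) · d(596/596) = 596 · 1 = 596
Summing: (Id * d)(596) = 6 + 8 + 8 + 447 + 596 + 596 = 1661.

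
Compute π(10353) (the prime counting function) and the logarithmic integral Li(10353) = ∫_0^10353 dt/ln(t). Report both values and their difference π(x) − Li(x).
π(10353) = 1270;  Li(10353) ≈ 1284.39;  π(x) − Li(x) ≈ -14.39.

Direct count of primes ≤ 10353 gives π(10353) = 1270. Numerical evaluation of the logarithmic integral gives Li(10353) ≈ 1284.39. The difference π(x) − Li(x) ≈ -14.39 is typically negative for small/moderate x (Li(x) overestimates), though Littlewood's theorem shows this sign changes infinitely often.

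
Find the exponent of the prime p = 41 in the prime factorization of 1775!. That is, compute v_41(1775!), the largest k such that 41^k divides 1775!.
v_41(1775!) = 44

Legendre's formula: v_p(n!) = Σ_{k ≥ 1} ⌊n / p^k⌋. For p = 41, n = 1775, the terms are:
  ⌊1775/41^1⌋ = ⌊1775/41⌋ = 43
  ⌊1775/41^2⌋ = ⌊1775/1681⌋ = 1
(the next term ⌊1775/41^3⌋ = 0, terminating the sum). Summing: v_41(1775!) = 43 + 1 = 44.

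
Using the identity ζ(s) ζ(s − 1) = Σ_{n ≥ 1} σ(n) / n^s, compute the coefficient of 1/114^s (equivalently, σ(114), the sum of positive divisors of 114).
σ(114) = 240

In the product (Σ m^0/m^s)(Σ k / k^s) = Σ (Σ_{d | n} d) / n^s, the coefficient of 1/n^s is σ(n) = Σ_{d | n} d. For n = 114, divisors are [1, 2, 3, 6, 19, 38, 57, 114]; summing: σ(114) = 240.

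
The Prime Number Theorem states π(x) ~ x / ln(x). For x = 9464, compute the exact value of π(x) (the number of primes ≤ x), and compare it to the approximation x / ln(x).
π(9464) = 1172;  x/ln(x) ≈ 1033.72;  relative error ≈ 11.80%.

Directly count primes up to 9464: π(9464) = 1172. The PNT approximation gives 9464/ln(9464) ≈ 9464/9.15525 ≈ 1033.72. Relative error (π(x) − x/ln(x)) / π(x) ≈ 11.80%; the approximation is known to undercount slightly (Li(x) is a better estimate).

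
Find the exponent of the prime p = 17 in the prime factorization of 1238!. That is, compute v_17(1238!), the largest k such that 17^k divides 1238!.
v_17(1238!) = 76

Legendre's formula: v_p(n!) = Σ_{k ≥ 1} ⌊n / p^k⌋. For p = 17, n = 1238, the terms are:
  ⌊1238/17^1⌋ = ⌊1238/17⌋ = 72
  ⌊1238/17^2⌋ = ⌊1238/289⌋ = 4
(the next term ⌊1238/17^3⌋ = 0, terminating the sum). Summing: v_17(1238!) = 72 + 4 = 76.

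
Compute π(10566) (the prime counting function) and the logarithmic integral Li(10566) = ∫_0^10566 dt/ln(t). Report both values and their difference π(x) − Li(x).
π(10566) = 1289;  Li(10566) ≈ 1307.41;  π(x) − Li(x) ≈ -18.41.

Direct count of primes ≤ 10566 gives π(10566) = 1289. Numerical evaluation of the logarithmic integral gives Li(10566) ≈ 1307.41. The difference π(x) − Li(x) ≈ -18.41 is typically negative for small/moderate x (Li(x) overestimates), though Littlewood's theorem shows this sign changes infinitely often.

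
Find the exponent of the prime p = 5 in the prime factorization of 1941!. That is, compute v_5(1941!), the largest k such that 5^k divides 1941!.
v_5(1941!) = 483

Legendre's formula: v_p(n!) = Σ_{k ≥ 1} ⌊n / p^k⌋. For p = 5, n = 1941, the terms are:
  ⌊1941/5^1⌋ = ⌊1941/5⌋ = 388
  ⌊1941/5^2⌋ = ⌊1941/25⌋ = 77
  ⌊1941/5^3⌋ = ⌊1941/125⌋ = 15
  ⌊1941/5^4⌋ = ⌊1941/625⌋ = 3
(the next term ⌊1941/5^5⌋ = 0, terminating the sum). Summing: v_5(1941!) = 388 + 77 + 15 + 3 = 483.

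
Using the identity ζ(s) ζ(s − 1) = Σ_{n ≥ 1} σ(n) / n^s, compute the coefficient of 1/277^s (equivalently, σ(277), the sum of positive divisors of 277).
σ(277) = 278

In the product (Σ m^0/m^s)(Σ k / k^s) = Σ (Σ_{d | n} d) / n^s, the coefficient of 1/n^s is σ(n) = Σ_{d | n} d. For n = 277, divisors are [1, 277]; summing: σ(277) = 278.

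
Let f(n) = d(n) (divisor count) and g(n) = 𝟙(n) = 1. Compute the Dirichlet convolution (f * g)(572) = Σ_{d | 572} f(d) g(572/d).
(d * 𝟙)(572) = 54

Divisors of 572: [1, 2, 4, 11, 13, 22, 26, 44, 52, 143, 286, 572]. For each d | 572:
  d = 1: d(1) · 𝟙(572/1) = 1 · 1 = 1
  d = 2: d(2) · 𝟙(572/2) = 2 · 1 = 2
  d = 4: d(4) · 𝟙(572/4) = 3 · 1 = 3
  d = 11: d(11) · 𝟙(572/11) = 2 · 1 = 2
  d = 13: d(13) · 𝟙(572/13) = 2 · 1 = 2
  d = 22: d(22) · 𝟙(572/22) = 4 · 1 = 4
  d = 26: d(26) · 𝟙(572/26) = 4 · 1 = 4
  d = 44: d(44) · 𝟙(572/44) = 6 · 1 = 6
  d = 52: d(52) · 𝟙(572/52) = 6 · 1 = 6
  d = 143: d(143) · 𝟙(572/143) = 4 · 1 = 4
  d = 286: d(286) · 𝟙(572/286) = 8 · 1 = 8
  d = 572: d(572) · 𝟙(572/572) = 12 · 1 = 12
Summing: (d * 𝟙)(572) = 1 + 2 + 3 + 2 + 2 + 4 + 4 + 6 + 6 + 4 + 8 + 12 = 54.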